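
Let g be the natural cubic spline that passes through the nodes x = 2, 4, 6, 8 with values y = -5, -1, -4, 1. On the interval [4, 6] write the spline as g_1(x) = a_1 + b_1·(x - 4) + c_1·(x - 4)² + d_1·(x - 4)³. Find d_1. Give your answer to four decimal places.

0.6250

Let M_i = g''(x_i). Step sizes h_i = 2, 2, 2; slopes of the chords Δ_i = (y_(i+1) - y_i)/h_i = 2, -3/2, 5/2.
  2·M_0 + 8·M_1 + 2·M_2 = 6(Δ_1 - Δ_0) = -21
  2·M_1 + 8·M_2 + 2·M_3 = 6(Δ_2 - Δ_1) = 24
Natural end conditions: M_0 = M_3 = 0.
Solving the tridiagonal system: M_0 = 0, M_1 = -18/5, M_2 = 39/10, M_3 = 0.
On [4, 6], with g_1(x) = a_1 + b_1·(x - 4) + c_1·(x - 4)² + d_1·(x - 4)³: c_1 = M_1/2 = -9/5, d_1 = (M_2 - M_1)/(6h_1) = 5/8, b_1 = Δ_1 - h_1(2M_1 + M_2)/6 = -2/5.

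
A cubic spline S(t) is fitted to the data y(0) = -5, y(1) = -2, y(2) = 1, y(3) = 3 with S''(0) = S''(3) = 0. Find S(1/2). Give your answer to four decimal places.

-3.5250

Let m_i = S''(x_i). Step sizes h_i = 1, 1, 1; slopes of the chords Δ_i = (y_(i+1) - y_i)/h_i = 3, 3, 2.
  1·m_0 + 4·m_1 + 1·m_2 = 6(Δ_1 - Δ_0) = 0
  1·m_1 + 4·m_2 + 1·m_3 = 6(Δ_2 - Δ_1) = -6
Natural end conditions: m_0 = m_3 = 0.
Solving the tridiagonal system: m_0 = 0, m_1 = 2/5, m_2 = -8/5, m_3 = 0.
On [0, 1], S(t) = -5 + 44/15·t + 0·t² + 1/15·t³.
With t = 1/2: S(1/2) = -141/40.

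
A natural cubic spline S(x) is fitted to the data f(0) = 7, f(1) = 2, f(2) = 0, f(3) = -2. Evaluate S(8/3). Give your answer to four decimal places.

With σ_i denoting the second derivative at x_i, h_i = 1, 1, 1, and Δ_i = (y_(i+1) − y_i)/h_i = -5, -2, -2:
  1·σ_0 + 4·σ_1 + 1·σ_2 = 6(Δ_1 - Δ_0) = 18
  1·σ_1 + 4·σ_2 + 1·σ_3 = 6(Δ_2 - Δ_1) = 0
Natural end conditions: σ_0 = σ_3 = 0.
Hence σ_0 = 0, σ_1 = 24/5, σ_2 = -6/5, σ_3 = 0.
On [2, 3], S(x) = 0 - 8/5·(x - 2) - 3/5·(x - 2)² + 1/5·(x - 2)³.
With (x - 2) = 2/3: S(8/3) = -172/135.

-1.2741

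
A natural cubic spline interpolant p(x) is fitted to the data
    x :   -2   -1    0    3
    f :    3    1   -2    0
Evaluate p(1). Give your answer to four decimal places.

-3.0179

With M_i denoting the second derivative at x_i, h_i = 1, 1, 3, and Δ_i = (y_(i+1) − y_i)/h_i = -2, -3, 2/3:
  1·M_0 + 4·M_1 + 1·M_2 = 6(Δ_1 - Δ_0) = -6
  1·M_1 + 8·M_2 + 3·M_3 = 6(Δ_2 - Δ_1) = 22
Natural end conditions: M_0 = M_3 = 0.
Solving the tridiagonal system: M_0 = 0, M_1 = -70/31, M_2 = 94/31, M_3 = 0.
On [0, 3], p(x) = -2 - 220/93·x + 47/31·x² - 47/279·x³.
With x = 1: p(1) = -842/279.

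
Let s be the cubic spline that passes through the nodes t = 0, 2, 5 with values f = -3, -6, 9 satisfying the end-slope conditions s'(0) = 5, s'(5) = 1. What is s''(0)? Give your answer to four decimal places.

Put M_i = s'' at the i-th knot. Here h = (2, 3) and Δ = (-3/2, 5), so the interior equations h_(i-1)·M_(i-1) + 2(h_(i-1)+h_i)·M_i + h_i·M_(i+1) = 6(Δ_i − Δ_(i-1)) read
  2·M_0 + 10·M_1 + 3·M_2 = 6(Δ_1 - Δ_0) = 39
Clamped end conditions give two more equations: 2h_0·M_0 + h_0·M_1 = 6(Δ_0 - s'(0)) = -39 and h_1·M_1 + 2h_1·M_2 = 6(s'(5) - Δ_1) = -24.
Forward elimination and back-substitution give M_0 = -289/20, M_1 = 47/5, M_2 = -87/10.

-14.4500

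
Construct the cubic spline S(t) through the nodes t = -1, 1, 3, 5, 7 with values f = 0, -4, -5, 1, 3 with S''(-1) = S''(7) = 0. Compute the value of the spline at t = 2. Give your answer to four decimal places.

-5.3638

With m_i denoting the second derivative at x_i, h_i = 2, 2, 2, 2, and Δ_i = (y_(i+1) − y_i)/h_i = -2, -1/2, 3, 1:
  2·m_0 + 8·m_1 + 2·m_2 = 6(Δ_1 - Δ_0) = 9
  2·m_1 + 8·m_2 + 2·m_3 = 6(Δ_2 - Δ_1) = 21
  2·m_2 + 8·m_3 + 2·m_4 = 6(Δ_3 - Δ_2) = -12
Natural end conditions: m_0 = m_4 = 0.
Forward elimination and back-substitution give m_0 = 0, m_1 = 39/112, m_2 = 87/28, m_3 = -255/112, m_4 = 0.
On [1, 3], S(t) = -4 - 99/56·(t - 1) + 39/224·(t - 1)² + 103/448·(t - 1)³.
With (t - 1) = 1: S(2) = -2403/448.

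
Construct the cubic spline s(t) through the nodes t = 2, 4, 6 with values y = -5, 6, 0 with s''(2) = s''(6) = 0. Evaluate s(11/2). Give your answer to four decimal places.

With M_i denoting the second derivative at x_i, h_i = 2, 2, and Δ_i = (y_(i+1) − y_i)/h_i = 11/2, -3:
  2·M_0 + 8·M_1 + 2·M_2 = 6(Δ_1 - Δ_0) = -51
Natural end conditions: M_0 = M_2 = 0.
Solving the tridiagonal system: M_0 = 0, M_1 = -51/8, M_2 = 0.
On [4, 6], s(t) = 6 + 5/4·(t - 4) - 51/16·(t - 4)² + 17/32·(t - 4)³.
With (t - 4) = 3/2: s(11/2) = 639/256.

2.4961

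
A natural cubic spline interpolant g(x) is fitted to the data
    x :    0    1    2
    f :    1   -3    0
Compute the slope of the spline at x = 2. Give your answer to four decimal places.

4.7500

Put M_i = g'' at the i-th knot. Here h = (1, 1) and Δ = (-4, 3), so the interior equations h_(i-1)·M_(i-1) + 2(h_(i-1)+h_i)·M_i + h_i·M_(i+1) = 6(Δ_i − Δ_(i-1)) read
  1·M_0 + 4·M_1 + 1·M_2 = 6(Δ_1 - Δ_0) = 42
Natural end conditions: M_0 = M_2 = 0.
Forward elimination and back-substitution give M_0 = 0, M_1 = 21/2, M_2 = 0.
On [1, 2], g'(x) = b_1 + 2c_1·(x - 1) + 3d_1·(x - 1)² with b_1 = Δ_1 - h_1(2M_1 + M_2)/6 = -1/2, c_1 = M_1/2 = 21/4, d_1 = (M_2 - M_1)/(6h_1) = -7/4. So g'(2) = 19/4.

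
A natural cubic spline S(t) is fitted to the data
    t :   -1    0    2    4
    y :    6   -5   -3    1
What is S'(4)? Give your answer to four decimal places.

1.1818

Put M_i = S'' at the i-th knot. Here h = (1, 2, 2) and Δ = (-11, 1, 2), so the interior equations h_(i-1)·M_(i-1) + 2(h_(i-1)+h_i)·M_i + h_i·M_(i+1) = 6(Δ_i − Δ_(i-1)) read
  1·M_0 + 6·M_1 + 2·M_2 = 6(Δ_1 - Δ_0) = 72
  2·M_1 + 8·M_2 + 2·M_3 = 6(Δ_2 - Δ_1) = 6
Natural end conditions: M_0 = M_3 = 0.
Forward elimination and back-substitution give M_0 = 0, M_1 = 141/11, M_2 = -27/11, M_3 = 0.
On [2, 4], S'(t) = b_2 + 2c_2·(t - 2) + 3d_2·(t - 2)² with b_2 = Δ_2 - h_2(2M_2 + M_3)/6 = 40/11, c_2 = M_2/2 = -27/22, d_2 = (M_3 - M_2)/(6h_2) = 9/44. So S'(4) = 13/11.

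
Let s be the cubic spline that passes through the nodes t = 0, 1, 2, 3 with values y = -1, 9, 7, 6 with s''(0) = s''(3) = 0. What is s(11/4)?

With M_i denoting the second derivative at x_i, h_i = 1, 1, 1, and Δ_i = (y_(i+1) − y_i)/h_i = 10, -2, -1:
  1·M_0 + 4·M_1 + 1·M_2 = 6(Δ_1 - Δ_0) = -72
  1·M_1 + 4·M_2 + 1·M_3 = 6(Δ_2 - Δ_1) = 6
Natural end conditions: M_0 = M_3 = 0.
Hence M_0 = 0, M_1 = -98/5, M_2 = 32/5, M_3 = 0.
On [2, 3], s(t) = 7 - 47/15·(t - 2) + 16/5·(t - 2)² - 16/15·(t - 2)³.
With (t - 2) = 3/4: s(11/4) = 6.

6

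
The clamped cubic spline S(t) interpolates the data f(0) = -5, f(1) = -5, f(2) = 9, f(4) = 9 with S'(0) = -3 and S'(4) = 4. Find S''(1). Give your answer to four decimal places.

Write M_i for S''(x_i). With h_i = 1, 1, 2 and divided differences Δ_i = 0, 14, 0, the continuity of S' gives the tridiagonal system
  1·M_0 + 4·M_1 + 1·M_2 = 6(Δ_1 - Δ_0) = 84
  1·M_1 + 6·M_2 + 2·M_3 = 6(Δ_2 - Δ_1) = -84
Clamped end conditions give two more equations: 2h_0·M_0 + h_0·M_1 = 6(Δ_0 - S'(0)) = 18 and h_2·M_2 + 2h_2·M_3 = 6(S'(4) - Δ_2) = 24.
Solving the tridiagonal system: M_0 = -58/11, M_1 = 314/11, M_2 = -274/11, M_3 = 203/11.

28.5455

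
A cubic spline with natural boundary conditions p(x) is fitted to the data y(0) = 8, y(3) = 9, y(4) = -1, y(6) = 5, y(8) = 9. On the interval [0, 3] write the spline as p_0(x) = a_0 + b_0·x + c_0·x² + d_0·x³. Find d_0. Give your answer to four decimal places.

-0.5433

Write M_i for p''(x_i). With h_i = 3, 1, 2, 2 and divided differences Δ_i = 1/3, -10, 3, 2, the continuity of p' gives the tridiagonal system
  3·M_0 + 8·M_1 + 1·M_2 = 6(Δ_1 - Δ_0) = -62
  1·M_1 + 6·M_2 + 2·M_3 = 6(Δ_2 - Δ_1) = 78
  2·M_2 + 8·M_3 + 2·M_4 = 6(Δ_3 - Δ_2) = -6
Natural end conditions: M_0 = M_4 = 0.
Forward elimination and back-substitution give M_0 = 0, M_1 = -841/86, M_2 = 698/43, M_3 = -827/172, M_4 = 0.
On [0, 3], with p_0(x) = a_0 + b_0·x + c_0·x² + d_0·x³: c_0 = M_0/2 = 0, d_0 = (M_1 - M_0)/(6h_0) = -841/1548, b_0 = Δ_0 - h_0(2M_0 + M_1)/6 = 2695/516.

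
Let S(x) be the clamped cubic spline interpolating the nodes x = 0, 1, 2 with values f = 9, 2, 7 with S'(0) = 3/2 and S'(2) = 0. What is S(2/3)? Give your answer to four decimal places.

With m_i denoting the second derivative at x_i, h_i = 1, 1, and Δ_i = (y_(i+1) − y_i)/h_i = -7, 5:
  1·m_0 + 4·m_1 + 1·m_2 = 6(Δ_1 - Δ_0) = 72
Clamped end conditions give two more equations: 2h_0·m_0 + h_0·m_1 = 6(Δ_0 - S'(0)) = -51 and h_1·m_1 + 2h_1·m_2 = 6(S'(2) - Δ_1) = -30.
Solving the tridiagonal system: m_0 = -177/4, m_1 = 75/2, m_2 = -135/4.
On [0, 1], S(x) = 9 + 3/2·x - 177/8·x² + 109/8·x³.
With x = 2/3: S(2/3) = 227/54.

4.2037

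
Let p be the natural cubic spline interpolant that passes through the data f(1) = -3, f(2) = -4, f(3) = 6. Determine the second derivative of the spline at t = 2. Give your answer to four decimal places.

With M_i denoting the second derivative at x_i, h_i = 1, 1, and Δ_i = (y_(i+1) − y_i)/h_i = -1, 10:
  1·M_0 + 4·M_1 + 1·M_2 = 6(Δ_1 - Δ_0) = 66
Natural end conditions: M_0 = M_2 = 0.
Hence M_0 = 0, M_1 = 33/2, M_2 = 0.

16.5000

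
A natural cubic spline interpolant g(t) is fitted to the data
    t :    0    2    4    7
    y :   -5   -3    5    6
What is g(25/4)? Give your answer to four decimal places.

6.7307

Write M_i for g''(x_i). With h_i = 2, 2, 3 and divided differences Δ_i = 1, 4, 1/3, the continuity of g' gives the tridiagonal system
  2·M_0 + 8·M_1 + 2·M_2 = 6(Δ_1 - Δ_0) = 18
  2·M_1 + 10·M_2 + 3·M_3 = 6(Δ_2 - Δ_1) = -22
Natural end conditions: M_0 = M_3 = 0.
Hence M_0 = 0, M_1 = 56/19, M_2 = -53/19, M_3 = 0.
On [4, 7], g(t) = 5 + 178/57·(t - 4) - 53/38·(t - 4)² + 53/342·(t - 4)³.
With (t - 4) = 9/4: g(25/4) = 16369/2432.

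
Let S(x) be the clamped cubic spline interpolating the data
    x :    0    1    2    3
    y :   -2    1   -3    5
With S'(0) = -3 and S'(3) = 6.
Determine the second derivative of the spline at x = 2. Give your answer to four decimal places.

With m_i denoting the second derivative at x_i, h_i = 1, 1, 1, and Δ_i = (y_(i+1) − y_i)/h_i = 3, -4, 8:
  1·m_0 + 4·m_1 + 1·m_2 = 6(Δ_1 - Δ_0) = -42
  1·m_1 + 4·m_2 + 1·m_3 = 6(Δ_2 - Δ_1) = 72
Clamped end conditions give two more equations: 2h_0·m_0 + h_0·m_1 = 6(Δ_0 - S'(0)) = 36 and h_2·m_2 + 2h_2·m_3 = 6(S'(3) - Δ_2) = -12.
Hence m_0 = 154/5, m_1 = -128/5, m_2 = 148/5, m_3 = -104/5.

29.6000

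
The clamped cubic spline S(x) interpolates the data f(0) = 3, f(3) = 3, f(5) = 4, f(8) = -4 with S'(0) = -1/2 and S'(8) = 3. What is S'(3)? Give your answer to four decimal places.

1.1813

Put σ_i = S'' at the i-th knot. Here h = (3, 2, 3) and Δ = (0, 1/2, -8/3), so the interior equations h_(i-1)·σ_(i-1) + 2(h_(i-1)+h_i)·σ_i + h_i·σ_(i+1) = 6(Δ_i − Δ_(i-1)) read
  3·σ_0 + 10·σ_1 + 2·σ_2 = 6(Δ_1 - Δ_0) = 3
  2·σ_1 + 10·σ_2 + 3·σ_3 = 6(Δ_2 - Δ_1) = -19
Clamped end conditions give two more equations: 2h_0·σ_0 + h_0·σ_1 = 6(Δ_0 - S'(0)) = 3 and h_2·σ_2 + 2h_2·σ_3 = 6(S'(8) - Δ_2) = 34.
Hence σ_0 = -11/91, σ_1 = 113/91, σ_2 = -412/91, σ_3 = 2165/273.
On [3, 5], S'(x) = b_1 + 2c_1·(x - 3) + 3d_1·(x - 3)² with b_1 = Δ_1 - h_1(2σ_1 + σ_2)/6 = 215/182, c_1 = σ_1/2 = 113/182, d_1 = (σ_2 - σ_1)/(6h_1) = -25/52. So S'(3) = 215/182.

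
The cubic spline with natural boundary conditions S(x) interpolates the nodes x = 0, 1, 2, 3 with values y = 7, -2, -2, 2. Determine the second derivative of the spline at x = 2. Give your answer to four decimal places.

2.8000

Let σ_i = S''(x_i). Step sizes h_i = 1, 1, 1; slopes of the chords Δ_i = (y_(i+1) - y_i)/h_i = -9, 0, 4.
  1·σ_0 + 4·σ_1 + 1·σ_2 = 6(Δ_1 - Δ_0) = 54
  1·σ_1 + 4·σ_2 + 1·σ_3 = 6(Δ_2 - Δ_1) = 24
Natural end conditions: σ_0 = σ_3 = 0.
Hence σ_0 = 0, σ_1 = 64/5, σ_2 = 14/5, σ_3 = 0.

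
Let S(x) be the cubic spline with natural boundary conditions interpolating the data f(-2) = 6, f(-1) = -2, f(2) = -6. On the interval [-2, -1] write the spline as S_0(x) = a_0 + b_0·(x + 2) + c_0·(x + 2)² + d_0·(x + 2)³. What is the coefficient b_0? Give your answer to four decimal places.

-8.8333

Write M_i for S''(x_i). With h_i = 1, 3 and divided differences Δ_i = -8, -4/3, the continuity of S' gives the tridiagonal system
  1·M_0 + 8·M_1 + 3·M_2 = 6(Δ_1 - Δ_0) = 40
Natural end conditions: M_0 = M_2 = 0.
Hence M_0 = 0, M_1 = 5, M_2 = 0.
On [-2, -1], with S_0(x) = a_0 + b_0·(x + 2) + c_0·(x + 2)² + d_0·(x + 2)³: c_0 = M_0/2 = 0, d_0 = (M_1 - M_0)/(6h_0) = 5/6, b_0 = Δ_0 - h_0(2M_0 + M_1)/6 = -53/6.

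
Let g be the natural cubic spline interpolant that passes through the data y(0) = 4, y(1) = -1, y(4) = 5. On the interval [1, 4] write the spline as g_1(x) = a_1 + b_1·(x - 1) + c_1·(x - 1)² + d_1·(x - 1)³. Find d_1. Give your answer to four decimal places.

-0.2917

With M_i denoting the second derivative at x_i, h_i = 1, 3, and Δ_i = (y_(i+1) − y_i)/h_i = -5, 2:
  1·M_0 + 8·M_1 + 3·M_2 = 6(Δ_1 - Δ_0) = 42
Natural end conditions: M_0 = M_2 = 0.
Hence M_0 = 0, M_1 = 21/4, M_2 = 0.
On [1, 4], with g_1(x) = a_1 + b_1·(x - 1) + c_1·(x - 1)² + d_1·(x - 1)³: c_1 = M_1/2 = 21/8, d_1 = (M_2 - M_1)/(6h_1) = -7/24, b_1 = Δ_1 - h_1(2M_1 + M_2)/6 = -13/4.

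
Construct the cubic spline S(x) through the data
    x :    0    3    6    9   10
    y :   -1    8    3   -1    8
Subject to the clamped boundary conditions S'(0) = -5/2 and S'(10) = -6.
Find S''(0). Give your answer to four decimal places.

7.2155

Let M_i = S''(x_i). Step sizes h_i = 3, 3, 3, 1; slopes of the chords Δ_i = (y_(i+1) - y_i)/h_i = 3, -5/3, -4/3, 9.
  3·M_0 + 12·M_1 + 3·M_2 = 6(Δ_1 - Δ_0) = -28
  3·M_1 + 12·M_2 + 3·M_3 = 6(Δ_2 - Δ_1) = 2
  3·M_2 + 8·M_3 + 1·M_4 = 6(Δ_3 - Δ_2) = 62
Clamped end conditions give two more equations: 2h_0·M_0 + h_0·M_1 = 6(Δ_0 - S'(0)) = 33 and h_3·M_3 + 2h_3·M_4 = 6(S'(10) - Δ_3) = -90.
Solving: M_0 = 837/116, M_1 = -199/58, M_2 = -983/348, M_3 = 893/58, M_4 = -6113/116.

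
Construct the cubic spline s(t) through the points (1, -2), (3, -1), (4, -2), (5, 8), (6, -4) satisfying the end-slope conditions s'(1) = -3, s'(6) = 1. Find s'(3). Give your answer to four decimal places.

Let M_i = s''(x_i). Step sizes h_i = 2, 1, 1, 1; slopes of the chords Δ_i = (y_(i+1) - y_i)/h_i = 1/2, -1, 10, -12.
  2·M_0 + 6·M_1 + 1·M_2 = 6(Δ_1 - Δ_0) = -9
  1·M_1 + 4·M_2 + 1·M_3 = 6(Δ_2 - Δ_1) = 66
  1·M_2 + 4·M_3 + 1·M_4 = 6(Δ_3 - Δ_2) = -132
Clamped end conditions give two more equations: 2h_0·M_0 + h_0·M_1 = 6(Δ_0 - s'(1)) = 21 and h_3·M_3 + 2h_3·M_4 = 6(s'(6) - Δ_3) = 78.
Hence M_0 = 1735/164, M_1 = -437/41, M_2 = 2771/82, M_3 = -2399/41, M_4 = 5597/82.
On [3, 4], s'(t) = b_1 + 2c_1·(t - 3) + 3d_1·(t - 3)² with b_1 = Δ_1 - h_1(2M_1 + M_2)/6 = -505/164, c_1 = M_1/2 = -437/82, d_1 = (M_2 - M_1)/(6h_1) = 1215/164. So s'(3) = -505/164.

-3.0793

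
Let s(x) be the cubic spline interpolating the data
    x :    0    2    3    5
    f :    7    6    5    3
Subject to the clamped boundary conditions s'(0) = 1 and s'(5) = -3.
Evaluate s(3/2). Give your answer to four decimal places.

Let M_i = s''(x_i). Step sizes h_i = 2, 1, 2; slopes of the chords Δ_i = (y_(i+1) - y_i)/h_i = -1/2, -1, -1.
  2·M_0 + 6·M_1 + 1·M_2 = 6(Δ_1 - Δ_0) = -3
  1·M_1 + 6·M_2 + 2·M_3 = 6(Δ_2 - Δ_1) = 0
Clamped end conditions give two more equations: 2h_0·M_0 + h_0·M_1 = 6(Δ_0 - s'(0)) = -9 and h_2·M_2 + 2h_2·M_3 = 6(s'(5) - Δ_2) = -12.
Hence M_0 = -73/32, M_1 = 1/16, M_2 = 19/16, M_3 = -115/32.
On [0, 2], s(x) = 7 + 1·x - 73/64·x² + 25/128·x³.
With x = 3/2: s(3/2) = 6751/1024.

6.5928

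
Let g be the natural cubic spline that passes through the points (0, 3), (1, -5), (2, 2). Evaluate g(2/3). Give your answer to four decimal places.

-3.7222

Write M_i for g''(x_i). With h_i = 1, 1 and divided differences Δ_i = -8, 7, the continuity of g' gives the tridiagonal system
  1·M_0 + 4·M_1 + 1·M_2 = 6(Δ_1 - Δ_0) = 90
Natural end conditions: M_0 = M_2 = 0.
Forward elimination and back-substitution give M_0 = 0, M_1 = 45/2, M_2 = 0.
On [0, 1], g(x) = 3 - 47/4·x + 0·x² + 15/4·x³.
With x = 2/3: g(2/3) = -67/18.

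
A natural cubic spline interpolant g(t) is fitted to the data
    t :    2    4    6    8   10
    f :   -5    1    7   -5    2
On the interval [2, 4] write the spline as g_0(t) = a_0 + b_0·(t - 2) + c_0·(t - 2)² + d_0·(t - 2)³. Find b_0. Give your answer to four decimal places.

Let m_i = g''(x_i). Step sizes h_i = 2, 2, 2, 2; slopes of the chords Δ_i = (y_(i+1) - y_i)/h_i = 3, 3, -6, 7/2.
  2·m_0 + 8·m_1 + 2·m_2 = 6(Δ_1 - Δ_0) = 0
  2·m_1 + 8·m_2 + 2·m_3 = 6(Δ_2 - Δ_1) = -54
  2·m_2 + 8·m_3 + 2·m_4 = 6(Δ_3 - Δ_2) = 57
Natural end conditions: m_0 = m_4 = 0.
Solving the tridiagonal system: m_0 = 0, m_1 = 39/16, m_2 = -39/4, m_3 = 153/16, m_4 = 0.
On [2, 4], with g_0(t) = a_0 + b_0·(t - 2) + c_0·(t - 2)² + d_0·(t - 2)³: c_0 = m_0/2 = 0, d_0 = (m_1 - m_0)/(6h_0) = 13/64, b_0 = Δ_0 - h_0(2m_0 + m_1)/6 = 35/16.

2.1875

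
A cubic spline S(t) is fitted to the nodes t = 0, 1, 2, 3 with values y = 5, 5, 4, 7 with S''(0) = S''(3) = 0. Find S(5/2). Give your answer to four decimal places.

5.0750

Let M_i = S''(x_i). Step sizes h_i = 1, 1, 1; slopes of the chords Δ_i = (y_(i+1) - y_i)/h_i = 0, -1, 3.
  1·M_0 + 4·M_1 + 1·M_2 = 6(Δ_1 - Δ_0) = -6
  1·M_1 + 4·M_2 + 1·M_3 = 6(Δ_2 - Δ_1) = 24
Natural end conditions: M_0 = M_3 = 0.
Solving the tridiagonal system: M_0 = 0, M_1 = -16/5, M_2 = 34/5, M_3 = 0.
On [2, 3], S(t) = 4 + 11/15·(t - 2) + 17/5·(t - 2)² - 17/15·(t - 2)³.
With (t - 2) = 1/2: S(5/2) = 203/40.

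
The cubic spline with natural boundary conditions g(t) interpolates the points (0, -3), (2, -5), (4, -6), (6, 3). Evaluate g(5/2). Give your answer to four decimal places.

Write σ_i for g''(x_i). With h_i = 2, 2, 2 and divided differences Δ_i = -1, -1/2, 9/2, the continuity of g' gives the tridiagonal system
  2·σ_0 + 8·σ_1 + 2·σ_2 = 6(Δ_1 - Δ_0) = 3
  2·σ_1 + 8·σ_2 + 2·σ_3 = 6(Δ_2 - Δ_1) = 30
Natural end conditions: σ_0 = σ_3 = 0.
Solving: σ_0 = 0, σ_1 = -3/5, σ_2 = 39/10, σ_3 = 0.
On [2, 4], g(t) = -5 - 7/5·(t - 2) - 3/10·(t - 2)² + 3/8·(t - 2)³.
With (t - 2) = 1/2: g(5/2) = -1833/320.

-5.7281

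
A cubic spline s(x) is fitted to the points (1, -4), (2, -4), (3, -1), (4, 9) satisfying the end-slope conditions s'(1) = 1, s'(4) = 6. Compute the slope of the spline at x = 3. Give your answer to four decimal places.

With M_i denoting the second derivative at x_i, h_i = 1, 1, 1, and Δ_i = (y_(i+1) − y_i)/h_i = 0, 3, 10:
  1·M_0 + 4·M_1 + 1·M_2 = 6(Δ_1 - Δ_0) = 18
  1·M_1 + 4·M_2 + 1·M_3 = 6(Δ_2 - Δ_1) = 42
Clamped end conditions give two more equations: 2h_0·M_0 + h_0·M_1 = 6(Δ_0 - s'(1)) = -6 and h_2·M_2 + 2h_2·M_3 = 6(s'(4) - Δ_2) = -24.
Solving: M_0 = -58/15, M_1 = 26/15, M_2 = 224/15, M_3 = -292/15.
On [3, 4], s'(x) = b_2 + 2c_2·(x - 3) + 3d_2·(x - 3)² with b_2 = Δ_2 - h_2(2M_2 + M_3)/6 = 124/15, c_2 = M_2/2 = 112/15, d_2 = (M_3 - M_2)/(6h_2) = -86/15. So s'(3) = 124/15.

8.2667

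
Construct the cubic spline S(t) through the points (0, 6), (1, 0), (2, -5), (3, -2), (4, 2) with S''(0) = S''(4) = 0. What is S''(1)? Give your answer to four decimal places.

Write M_i for S''(x_i). With h_i = 1, 1, 1, 1 and divided differences Δ_i = -6, -5, 3, 4, the continuity of S' gives the tridiagonal system
  1·M_0 + 4·M_1 + 1·M_2 = 6(Δ_1 - Δ_0) = 6
  1·M_1 + 4·M_2 + 1·M_3 = 6(Δ_2 - Δ_1) = 48
  1·M_2 + 4·M_3 + 1·M_4 = 6(Δ_3 - Δ_2) = 6
Natural end conditions: M_0 = M_4 = 0.
Hence M_0 = 0, M_1 = -12/7, M_2 = 90/7, M_3 = -12/7, M_4 = 0.

-1.7143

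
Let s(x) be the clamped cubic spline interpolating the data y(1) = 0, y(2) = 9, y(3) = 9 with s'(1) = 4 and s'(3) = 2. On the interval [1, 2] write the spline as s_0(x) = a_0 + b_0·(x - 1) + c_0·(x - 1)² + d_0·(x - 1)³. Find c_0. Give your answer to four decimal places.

13.7500

Let M_i = s''(x_i). Step sizes h_i = 1, 1; slopes of the chords Δ_i = (y_(i+1) - y_i)/h_i = 9, 0.
  1·M_0 + 4·M_1 + 1·M_2 = 6(Δ_1 - Δ_0) = -54
Clamped end conditions give two more equations: 2h_0·M_0 + h_0·M_1 = 6(Δ_0 - s'(1)) = 30 and h_1·M_1 + 2h_1·M_2 = 6(s'(3) - Δ_1) = 12.
Solving the tridiagonal system: M_0 = 55/2, M_1 = -25, M_2 = 37/2.
On [1, 2], with s_0(x) = a_0 + b_0·(x - 1) + c_0·(x - 1)² + d_0·(x - 1)³: c_0 = M_0/2 = 55/4, d_0 = (M_1 - M_0)/(6h_0) = -35/4, b_0 = Δ_0 - h_0(2M_0 + M_1)/6 = 4.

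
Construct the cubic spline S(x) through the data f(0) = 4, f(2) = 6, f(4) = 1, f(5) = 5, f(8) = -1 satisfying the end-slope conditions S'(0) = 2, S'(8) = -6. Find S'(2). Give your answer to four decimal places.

-2.0813

Let M_i = S''(x_i). Step sizes h_i = 2, 2, 1, 3; slopes of the chords Δ_i = (y_(i+1) - y_i)/h_i = 1, -5/2, 4, -2.
  2·M_0 + 8·M_1 + 2·M_2 = 6(Δ_1 - Δ_0) = -21
  2·M_1 + 6·M_2 + 1·M_3 = 6(Δ_2 - Δ_1) = 39
  1·M_2 + 8·M_3 + 3·M_4 = 6(Δ_3 - Δ_2) = -36
Clamped end conditions give two more equations: 2h_0·M_0 + h_0·M_1 = 6(Δ_0 - S'(0)) = -6 and h_3·M_3 + 2h_3·M_4 = 6(S'(8) - Δ_3) = -24.
Hence M_0 = 173/160, M_1 = -413/80, M_2 = 1451/160, M_3 = -407/80, M_4 = -233/160.
On [2, 4], S'(x) = b_1 + 2c_1·(x - 2) + 3d_1·(x - 2)² with b_1 = Δ_1 - h_1(2M_1 + M_2)/6 = -333/160, c_1 = M_1/2 = -413/160, d_1 = (M_2 - M_1)/(6h_1) = 759/640. So S'(2) = -333/160.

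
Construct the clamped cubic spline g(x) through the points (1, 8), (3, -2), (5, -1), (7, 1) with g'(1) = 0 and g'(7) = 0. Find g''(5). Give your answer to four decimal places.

-1.2000

Let M_i = g''(x_i). Step sizes h_i = 2, 2, 2; slopes of the chords Δ_i = (y_(i+1) - y_i)/h_i = -5, 1/2, 1.
  2·M_0 + 8·M_1 + 2·M_2 = 6(Δ_1 - Δ_0) = 33
  2·M_1 + 8·M_2 + 2·M_3 = 6(Δ_2 - Δ_1) = 3
Clamped end conditions give two more equations: 2h_0·M_0 + h_0·M_1 = 6(Δ_0 - g'(1)) = -30 and h_2·M_2 + 2h_2·M_3 = 6(g'(7) - Δ_2) = -6.
Hence M_0 = -111/10, M_1 = 36/5, M_2 = -6/5, M_3 = -9/10.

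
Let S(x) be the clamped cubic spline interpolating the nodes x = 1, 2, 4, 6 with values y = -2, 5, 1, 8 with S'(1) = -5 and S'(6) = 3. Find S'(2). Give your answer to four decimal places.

7.9348

With σ_i denoting the second derivative at x_i, h_i = 1, 2, 2, and Δ_i = (y_(i+1) − y_i)/h_i = 7, -2, 7/2:
  1·σ_0 + 6·σ_1 + 2·σ_2 = 6(Δ_1 - Δ_0) = -54
  2·σ_1 + 8·σ_2 + 2·σ_3 = 6(Δ_2 - Δ_1) = 33
Clamped end conditions give two more equations: 2h_0·σ_0 + h_0·σ_1 = 6(Δ_0 - S'(1)) = 72 and h_2·σ_2 + 2h_2·σ_3 = 6(S'(6) - Δ_2) = -3.
Solving the tridiagonal system: σ_0 = 1061/23, σ_1 = -466/23, σ_2 = 493/46, σ_3 = -281/46.
On [2, 4], S'(x) = b_1 + 2c_1·(x - 2) + 3d_1·(x - 2)² with b_1 = Δ_1 - h_1(2σ_1 + σ_2)/6 = 365/46, c_1 = σ_1/2 = -233/23, d_1 = (σ_2 - σ_1)/(6h_1) = 475/184. So S'(2) = 365/46.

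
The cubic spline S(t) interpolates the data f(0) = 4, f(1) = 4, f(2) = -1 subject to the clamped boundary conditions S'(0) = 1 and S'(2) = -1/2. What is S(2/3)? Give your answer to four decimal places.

With M_i denoting the second derivative at x_i, h_i = 1, 1, and Δ_i = (y_(i+1) − y_i)/h_i = 0, -5:
  1·M_0 + 4·M_1 + 1·M_2 = 6(Δ_1 - Δ_0) = -30
Clamped end conditions give two more equations: 2h_0·M_0 + h_0·M_1 = 6(Δ_0 - S'(0)) = -6 and h_1·M_1 + 2h_1·M_2 = 6(S'(2) - Δ_1) = 27.
Forward elimination and back-substitution give M_0 = 15/4, M_1 = -27/2, M_2 = 81/4.
On [0, 1], S(t) = 4 + 1·t + 15/8·t² - 23/8·t³.
With t = 2/3: S(2/3) = 251/54.

4.6481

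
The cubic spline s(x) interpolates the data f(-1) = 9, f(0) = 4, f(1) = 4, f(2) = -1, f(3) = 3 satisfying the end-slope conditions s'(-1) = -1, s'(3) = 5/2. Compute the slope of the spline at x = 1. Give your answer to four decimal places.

With m_i denoting the second derivative at x_i, h_i = 1, 1, 1, 1, and Δ_i = (y_(i+1) − y_i)/h_i = -5, 0, -5, 4:
  1·m_0 + 4·m_1 + 1·m_2 = 6(Δ_1 - Δ_0) = 30
  1·m_1 + 4·m_2 + 1·m_3 = 6(Δ_2 - Δ_1) = -30
  1·m_2 + 4·m_3 + 1·m_4 = 6(Δ_3 - Δ_2) = 54
Clamped end conditions give two more equations: 2h_0·m_0 + h_0·m_1 = 6(Δ_0 - s'(-1)) = -24 and h_3·m_3 + 2h_3·m_4 = 6(s'(3) - Δ_3) = -9.
Forward elimination and back-substitution give m_0 = -1145/56, m_1 = 473/28, m_2 = -137/8, m_3 = 605/28, m_4 = -857/56.
On [1, 2], s'(x) = b_2 + 2c_2·(x - 1) + 3d_2·(x - 1)² with b_2 = Δ_2 - h_2(2m_2 + m_3)/6 = -81/28, c_2 = m_2/2 = -137/16, d_2 = (m_3 - m_2)/(6h_2) = 723/112. So s'(1) = -81/28.

-2.8929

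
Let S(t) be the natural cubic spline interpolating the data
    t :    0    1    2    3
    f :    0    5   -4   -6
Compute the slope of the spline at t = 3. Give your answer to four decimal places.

With m_i denoting the second derivative at x_i, h_i = 1, 1, 1, and Δ_i = (y_(i+1) − y_i)/h_i = 5, -9, -2:
  1·m_0 + 4·m_1 + 1·m_2 = 6(Δ_1 - Δ_0) = -84
  1·m_1 + 4·m_2 + 1·m_3 = 6(Δ_2 - Δ_1) = 42
Natural end conditions: m_0 = m_3 = 0.
Solving: m_0 = 0, m_1 = -126/5, m_2 = 84/5, m_3 = 0.
On [2, 3], S'(t) = b_2 + 2c_2·(t - 2) + 3d_2·(t - 2)² with b_2 = Δ_2 - h_2(2m_2 + m_3)/6 = -38/5, c_2 = m_2/2 = 42/5, d_2 = (m_3 - m_2)/(6h_2) = -14/5. So S'(3) = 4/5.

0.8000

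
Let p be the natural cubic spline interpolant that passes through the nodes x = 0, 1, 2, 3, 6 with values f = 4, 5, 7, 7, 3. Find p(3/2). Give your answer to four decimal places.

6.0679

With M_i denoting the second derivative at x_i, h_i = 1, 1, 1, 3, and Δ_i = (y_(i+1) − y_i)/h_i = 1, 2, 0, -4/3:
  1·M_0 + 4·M_1 + 1·M_2 = 6(Δ_1 - Δ_0) = 6
  1·M_1 + 4·M_2 + 1·M_3 = 6(Δ_2 - Δ_1) = -12
  1·M_2 + 8·M_3 + 3·M_4 = 6(Δ_3 - Δ_2) = -8
Natural end conditions: M_0 = M_4 = 0.
Solving the tridiagonal system: M_0 = 0, M_1 = 137/58, M_2 = -100/29, M_3 = -33/58, M_4 = 0.
On [1, 2], p(x) = 5 + 311/174·(x - 1) + 137/116·(x - 1)² - 337/348·(x - 1)³.
With (x - 1) = 1/2: p(3/2) = 5631/928.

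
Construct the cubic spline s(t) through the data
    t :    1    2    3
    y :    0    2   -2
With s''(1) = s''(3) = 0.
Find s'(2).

-1

Let m_i = s''(x_i). Step sizes h_i = 1, 1; slopes of the chords Δ_i = (y_(i+1) - y_i)/h_i = 2, -4.
  1·m_0 + 4·m_1 + 1·m_2 = 6(Δ_1 - Δ_0) = -36
Natural end conditions: m_0 = m_2 = 0.
Solving the tridiagonal system: m_0 = 0, m_1 = -9, m_2 = 0.
On [2, 3], s'(t) = b_1 + 2c_1·(t - 2) + 3d_1·(t - 2)² with b_1 = Δ_1 - h_1(2m_1 + m_2)/6 = -1, c_1 = m_1/2 = -9/2, d_1 = (m_2 - m_1)/(6h_1) = 3/2. So s'(2) = -1.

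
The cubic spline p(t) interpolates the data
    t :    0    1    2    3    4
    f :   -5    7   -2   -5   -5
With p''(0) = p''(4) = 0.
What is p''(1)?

With σ_i denoting the second derivative at x_i, h_i = 1, 1, 1, 1, and Δ_i = (y_(i+1) − y_i)/h_i = 12, -9, -3, 0:
  1·σ_0 + 4·σ_1 + 1·σ_2 = 6(Δ_1 - Δ_0) = -126
  1·σ_1 + 4·σ_2 + 1·σ_3 = 6(Δ_2 - Δ_1) = 36
  1·σ_2 + 4·σ_3 + 1·σ_4 = 6(Δ_3 - Δ_2) = 18
Natural end conditions: σ_0 = σ_4 = 0.
Solving: σ_0 = 0, σ_1 = -36, σ_2 = 18, σ_3 = 0, σ_4 = 0.

-36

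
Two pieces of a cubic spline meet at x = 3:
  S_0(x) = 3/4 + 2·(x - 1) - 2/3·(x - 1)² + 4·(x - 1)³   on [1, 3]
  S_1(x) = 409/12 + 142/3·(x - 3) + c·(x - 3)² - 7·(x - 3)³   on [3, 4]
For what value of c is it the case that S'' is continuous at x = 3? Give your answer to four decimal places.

23.3333

S_0''(x) = -4/3 + 24·(x - 1), so S_0''(3) = 140/3. On the right, S_1''(3) = 2c, so c = 70/3.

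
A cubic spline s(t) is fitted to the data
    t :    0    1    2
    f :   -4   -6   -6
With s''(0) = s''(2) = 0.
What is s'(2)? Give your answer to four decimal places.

0.5000

Put m_i = s'' at the i-th knot. Here h = (1, 1) and Δ = (-2, 0), so the interior equations h_(i-1)·m_(i-1) + 2(h_(i-1)+h_i)·m_i + h_i·m_(i+1) = 6(Δ_i − Δ_(i-1)) read
  1·m_0 + 4·m_1 + 1·m_2 = 6(Δ_1 - Δ_0) = 12
Natural end conditions: m_0 = m_2 = 0.
Hence m_0 = 0, m_1 = 3, m_2 = 0.
On [1, 2], s'(t) = b_1 + 2c_1·(t - 1) + 3d_1·(t - 1)² with b_1 = Δ_1 - h_1(2m_1 + m_2)/6 = -1, c_1 = m_1/2 = 3/2, d_1 = (m_2 - m_1)/(6h_1) = -1/2. So s'(2) = 1/2.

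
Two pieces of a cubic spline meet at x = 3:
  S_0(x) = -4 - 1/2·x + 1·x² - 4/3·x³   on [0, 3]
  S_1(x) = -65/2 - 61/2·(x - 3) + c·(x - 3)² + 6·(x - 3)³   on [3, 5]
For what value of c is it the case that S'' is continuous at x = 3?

-11

S_0''(x) = 2 - 8·x, so S_0''(3) = -22. On the right, S_1''(3) = 2c, so c = -11.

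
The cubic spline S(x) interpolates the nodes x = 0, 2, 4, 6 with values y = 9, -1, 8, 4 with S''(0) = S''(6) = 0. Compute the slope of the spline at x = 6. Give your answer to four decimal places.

Write M_i for S''(x_i). With h_i = 2, 2, 2 and divided differences Δ_i = -5, 9/2, -2, the continuity of S' gives the tridiagonal system
  2·M_0 + 8·M_1 + 2·M_2 = 6(Δ_1 - Δ_0) = 57
  2·M_1 + 8·M_2 + 2·M_3 = 6(Δ_2 - Δ_1) = -39
Natural end conditions: M_0 = M_3 = 0.
Solving the tridiagonal system: M_0 = 0, M_1 = 89/10, M_2 = -71/10, M_3 = 0.
On [4, 6], S'(x) = b_2 + 2c_2·(x - 4) + 3d_2·(x - 4)² with b_2 = Δ_2 - h_2(2M_2 + M_3)/6 = 41/15, c_2 = M_2/2 = -71/20, d_2 = (M_3 - M_2)/(6h_2) = 71/120. So S'(6) = -131/30.

-4.3667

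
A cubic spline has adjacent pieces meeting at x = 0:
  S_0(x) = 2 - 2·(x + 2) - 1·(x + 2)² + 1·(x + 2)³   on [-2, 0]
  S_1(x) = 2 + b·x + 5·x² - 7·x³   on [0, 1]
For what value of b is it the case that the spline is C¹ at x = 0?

6

S_0'(x) = -2 - 2·(x + 2) + 3·(x + 2)², so S_0'(0) = 6. On the right, S_1'(0) = b, so b = 6.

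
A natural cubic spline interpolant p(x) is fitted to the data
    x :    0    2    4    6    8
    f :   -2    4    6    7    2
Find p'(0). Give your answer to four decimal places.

Let M_i = p''(x_i). Step sizes h_i = 2, 2, 2, 2; slopes of the chords Δ_i = (y_(i+1) - y_i)/h_i = 3, 1, 1/2, -5/2.
  2·M_0 + 8·M_1 + 2·M_2 = 6(Δ_1 - Δ_0) = -12
  2·M_1 + 8·M_2 + 2·M_3 = 6(Δ_2 - Δ_1) = -3
  2·M_2 + 8·M_3 + 2·M_4 = 6(Δ_3 - Δ_2) = -18
Natural end conditions: M_0 = M_4 = 0.
Solving the tridiagonal system: M_0 = 0, M_1 = -93/56, M_2 = 9/14, M_3 = -135/56, M_4 = 0.
On [0, 2], p'(x) = b_0 + 2c_0·x + 3d_0·x² with b_0 = Δ_0 - h_0(2M_0 + M_1)/6 = 199/56, c_0 = M_0/2 = 0, d_0 = (M_1 - M_0)/(6h_0) = -31/224. So p'(0) = 199/56.

3.5536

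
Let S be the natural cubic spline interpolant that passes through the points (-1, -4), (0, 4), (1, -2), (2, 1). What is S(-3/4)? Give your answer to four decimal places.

With M_i denoting the second derivative at x_i, h_i = 1, 1, 1, and Δ_i = (y_(i+1) − y_i)/h_i = 8, -6, 3:
  1·M_0 + 4·M_1 + 1·M_2 = 6(Δ_1 - Δ_0) = -84
  1·M_1 + 4·M_2 + 1·M_3 = 6(Δ_2 - Δ_1) = 54
Natural end conditions: M_0 = M_3 = 0.
Solving the tridiagonal system: M_0 = 0, M_1 = -26, M_2 = 20, M_3 = 0.
On [-1, 0], S(x) = -4 + 37/3·(x + 1) + 0·(x + 1)² - 13/3·(x + 1)³.
With (x + 1) = 1/4: S(-3/4) = -63/64.

-0.9844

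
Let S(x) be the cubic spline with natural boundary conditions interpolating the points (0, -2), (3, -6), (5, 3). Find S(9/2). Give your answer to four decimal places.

Put m_i = S'' at the i-th knot. Here h = (3, 2) and Δ = (-4/3, 9/2), so the interior equations h_(i-1)·m_(i-1) + 2(h_(i-1)+h_i)·m_i + h_i·m_(i+1) = 6(Δ_i − Δ_(i-1)) read
  3·m_0 + 10·m_1 + 2·m_2 = 6(Δ_1 - Δ_0) = 35
Natural end conditions: m_0 = m_2 = 0.
Solving: m_0 = 0, m_1 = 7/2, m_2 = 0.
On [3, 5], S(x) = -6 + 13/6·(x - 3) + 7/4·(x - 3)² - 7/24·(x - 3)³.
With (x - 3) = 3/2: S(9/2) = 13/64.

0.2031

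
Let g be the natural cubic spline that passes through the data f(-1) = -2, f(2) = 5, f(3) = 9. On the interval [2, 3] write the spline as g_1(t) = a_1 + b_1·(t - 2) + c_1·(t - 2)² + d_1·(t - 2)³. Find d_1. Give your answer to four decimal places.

Let σ_i = g''(x_i). Step sizes h_i = 3, 1; slopes of the chords Δ_i = (y_(i+1) - y_i)/h_i = 7/3, 4.
  3·σ_0 + 8·σ_1 + 1·σ_2 = 6(Δ_1 - Δ_0) = 10
Natural end conditions: σ_0 = σ_2 = 0.
Solving the tridiagonal system: σ_0 = 0, σ_1 = 5/4, σ_2 = 0.
On [2, 3], with g_1(t) = a_1 + b_1·(t - 2) + c_1·(t - 2)² + d_1·(t - 2)³: c_1 = σ_1/2 = 5/8, d_1 = (σ_2 - σ_1)/(6h_1) = -5/24, b_1 = Δ_1 - h_1(2σ_1 + σ_2)/6 = 43/12.

-0.2083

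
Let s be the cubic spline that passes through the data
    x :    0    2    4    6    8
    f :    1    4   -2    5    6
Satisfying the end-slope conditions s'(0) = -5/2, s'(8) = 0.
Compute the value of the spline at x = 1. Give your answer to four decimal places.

1.9821

Put m_i = s'' at the i-th knot. Here h = (2, 2, 2, 2) and Δ = (3/2, -3, 7/2, 1/2), so the interior equations h_(i-1)·m_(i-1) + 2(h_(i-1)+h_i)·m_i + h_i·m_(i+1) = 6(Δ_i − Δ_(i-1)) read
  2·m_0 + 8·m_1 + 2·m_2 = 6(Δ_1 - Δ_0) = -27
  2·m_1 + 8·m_2 + 2·m_3 = 6(Δ_2 - Δ_1) = 39
  2·m_2 + 8·m_3 + 2·m_4 = 6(Δ_3 - Δ_2) = -18
Clamped end conditions give two more equations: 2h_0·m_0 + h_0·m_1 = 6(Δ_0 - s'(0)) = 24 and h_3·m_3 + 2h_3·m_4 = 6(s'(8) - Δ_3) = -3.
Solving: m_0 = 139/14, m_1 = -55/7, m_2 = 8, m_3 = -65/14, m_4 = 11/7.
On [0, 2], s(x) = 1 - 5/2·x + 139/28·x² - 83/56·x³.
With x = 1: s(1) = 111/56.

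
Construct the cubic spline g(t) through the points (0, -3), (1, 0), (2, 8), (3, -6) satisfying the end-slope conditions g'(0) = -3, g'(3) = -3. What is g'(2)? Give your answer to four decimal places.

-6.4000

Put m_i = g'' at the i-th knot. Here h = (1, 1, 1) and Δ = (3, 8, -14), so the interior equations h_(i-1)·m_(i-1) + 2(h_(i-1)+h_i)·m_i + h_i·m_(i+1) = 6(Δ_i − Δ_(i-1)) read
  1·m_0 + 4·m_1 + 1·m_2 = 6(Δ_1 - Δ_0) = 30
  1·m_1 + 4·m_2 + 1·m_3 = 6(Δ_2 - Δ_1) = -132
Clamped end conditions give two more equations: 2h_0·m_0 + h_0·m_1 = 6(Δ_0 - g'(0)) = 36 and h_2·m_2 + 2h_2·m_3 = 6(g'(3) - Δ_2) = 66.
Solving: m_0 = 44/5, m_1 = 92/5, m_2 = -262/5, m_3 = 296/5.
On [2, 3], g'(t) = b_2 + 2c_2·(t - 2) + 3d_2·(t - 2)² with b_2 = Δ_2 - h_2(2m_2 + m_3)/6 = -32/5, c_2 = m_2/2 = -131/5, d_2 = (m_3 - m_2)/(6h_2) = 93/5. So g'(2) = -32/5.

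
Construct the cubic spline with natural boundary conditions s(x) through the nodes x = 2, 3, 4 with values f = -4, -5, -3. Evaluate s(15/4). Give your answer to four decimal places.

With σ_i denoting the second derivative at x_i, h_i = 1, 1, and Δ_i = (y_(i+1) − y_i)/h_i = -1, 2:
  1·σ_0 + 4·σ_1 + 1·σ_2 = 6(Δ_1 - Δ_0) = 18
Natural end conditions: σ_0 = σ_2 = 0.
Forward elimination and back-substitution give σ_0 = 0, σ_1 = 9/2, σ_2 = 0.
On [3, 4], s(x) = -5 + 1/2·(x - 3) + 9/4·(x - 3)² - 3/4·(x - 3)³.
With (x - 3) = 3/4: s(15/4) = -941/256.

-3.6758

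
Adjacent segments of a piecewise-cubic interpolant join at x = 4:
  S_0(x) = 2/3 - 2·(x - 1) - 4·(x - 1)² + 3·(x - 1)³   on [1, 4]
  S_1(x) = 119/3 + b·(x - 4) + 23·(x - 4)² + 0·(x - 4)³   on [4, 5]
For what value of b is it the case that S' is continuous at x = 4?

55

S_0'(x) = -2 - 8·(x - 1) + 9·(x - 1)², so S_0'(4) = 55. On the right, S_1'(4) = b, so b = 55.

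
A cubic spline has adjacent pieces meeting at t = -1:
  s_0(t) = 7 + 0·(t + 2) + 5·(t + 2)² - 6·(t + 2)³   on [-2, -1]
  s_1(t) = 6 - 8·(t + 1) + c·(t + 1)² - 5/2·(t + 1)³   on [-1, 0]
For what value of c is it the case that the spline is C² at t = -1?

s_0''(t) = 10 - 36·(t + 2), so s_0''(-1) = -26. On the right, s_1''(-1) = 2c, so c = -13.

-13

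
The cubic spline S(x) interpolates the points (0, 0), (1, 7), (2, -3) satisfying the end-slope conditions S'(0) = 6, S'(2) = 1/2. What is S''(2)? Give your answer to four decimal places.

Put m_i = S'' at the i-th knot. Here h = (1, 1) and Δ = (7, -10), so the interior equations h_(i-1)·m_(i-1) + 2(h_(i-1)+h_i)·m_i + h_i·m_(i+1) = 6(Δ_i − Δ_(i-1)) read
  1·m_0 + 4·m_1 + 1·m_2 = 6(Δ_1 - Δ_0) = -102
Clamped end conditions give two more equations: 2h_0·m_0 + h_0·m_1 = 6(Δ_0 - S'(0)) = 6 and h_1·m_1 + 2h_1·m_2 = 6(S'(2) - Δ_1) = 63.
Hence m_0 = 103/4, m_1 = -91/2, m_2 = 217/4.

54.2500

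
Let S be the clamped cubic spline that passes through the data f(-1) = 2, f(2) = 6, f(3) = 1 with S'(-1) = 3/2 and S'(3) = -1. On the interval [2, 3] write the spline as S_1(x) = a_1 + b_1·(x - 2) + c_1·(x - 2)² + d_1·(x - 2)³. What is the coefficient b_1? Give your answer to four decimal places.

-4.9375

Put M_i = S'' at the i-th knot. Here h = (3, 1) and Δ = (4/3, -5), so the interior equations h_(i-1)·M_(i-1) + 2(h_(i-1)+h_i)·M_i + h_i·M_(i+1) = 6(Δ_i − Δ_(i-1)) read
  3·M_0 + 8·M_1 + 1·M_2 = 6(Δ_1 - Δ_0) = -38
Clamped end conditions give two more equations: 2h_0·M_0 + h_0·M_1 = 6(Δ_0 - S'(-1)) = -1 and h_1·M_1 + 2h_1·M_2 = 6(S'(3) - Δ_1) = 24.
Forward elimination and back-substitution give M_0 = 95/24, M_1 = -33/4, M_2 = 129/8.
On [2, 3], with S_1(x) = a_1 + b_1·(x - 2) + c_1·(x - 2)² + d_1·(x - 2)³: c_1 = M_1/2 = -33/8, d_1 = (M_2 - M_1)/(6h_1) = 65/16, b_1 = Δ_1 - h_1(2M_1 + M_2)/6 = -79/16.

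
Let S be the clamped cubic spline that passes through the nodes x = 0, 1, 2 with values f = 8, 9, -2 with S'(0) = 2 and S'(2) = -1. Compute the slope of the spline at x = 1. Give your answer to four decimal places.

-7.7500

With M_i denoting the second derivative at x_i, h_i = 1, 1, and Δ_i = (y_(i+1) − y_i)/h_i = 1, -11:
  1·M_0 + 4·M_1 + 1·M_2 = 6(Δ_1 - Δ_0) = -72
Clamped end conditions give two more equations: 2h_0·M_0 + h_0·M_1 = 6(Δ_0 - S'(0)) = -6 and h_1·M_1 + 2h_1·M_2 = 6(S'(2) - Δ_1) = 60.
Solving the tridiagonal system: M_0 = 27/2, M_1 = -33, M_2 = 93/2.
On [1, 2], S'(x) = b_1 + 2c_1·(x - 1) + 3d_1·(x - 1)² with b_1 = Δ_1 - h_1(2M_1 + M_2)/6 = -31/4, c_1 = M_1/2 = -33/2, d_1 = (M_2 - M_1)/(6h_1) = 53/4. So S'(1) = -31/4.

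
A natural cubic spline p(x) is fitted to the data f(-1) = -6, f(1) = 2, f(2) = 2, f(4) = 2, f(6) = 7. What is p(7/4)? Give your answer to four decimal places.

2.1540

With M_i denoting the second derivative at x_i, h_i = 2, 1, 2, 2, and Δ_i = (y_(i+1) − y_i)/h_i = 4, 0, 0, 5/2:
  2·M_0 + 6·M_1 + 1·M_2 = 6(Δ_1 - Δ_0) = -24
  1·M_1 + 6·M_2 + 2·M_3 = 6(Δ_2 - Δ_1) = 0
  2·M_2 + 8·M_3 + 2·M_4 = 6(Δ_3 - Δ_2) = 15
Natural end conditions: M_0 = M_4 = 0.
Forward elimination and back-substitution give M_0 = 0, M_1 = -513/128, M_2 = 3/64, M_3 = 477/256, M_4 = 0.
On [1, 2], p(x) = 2 + 85/64·(x - 1) - 513/256·(x - 1)² + 173/256·(x - 1)³.
With (x - 1) = 3/4: p(7/4) = 35291/16384.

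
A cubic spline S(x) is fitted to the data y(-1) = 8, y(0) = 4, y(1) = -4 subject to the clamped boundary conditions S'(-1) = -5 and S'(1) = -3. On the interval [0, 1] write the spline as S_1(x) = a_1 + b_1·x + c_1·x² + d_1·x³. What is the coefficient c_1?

Write σ_i for S''(x_i). With h_i = 1, 1 and divided differences Δ_i = -4, -8, the continuity of S' gives the tridiagonal system
  1·σ_0 + 4·σ_1 + 1·σ_2 = 6(Δ_1 - Δ_0) = -24
Clamped end conditions give two more equations: 2h_0·σ_0 + h_0·σ_1 = 6(Δ_0 - S'(-1)) = 6 and h_1·σ_1 + 2h_1·σ_2 = 6(S'(1) - Δ_1) = 30.
Hence σ_0 = 10, σ_1 = -14, σ_2 = 22.
On [0, 1], with S_1(x) = a_1 + b_1·x + c_1·x² + d_1·x³: c_1 = σ_1/2 = -7, d_1 = (σ_2 - σ_1)/(6h_1) = 6, b_1 = Δ_1 - h_1(2σ_1 + σ_2)/6 = -7.

-7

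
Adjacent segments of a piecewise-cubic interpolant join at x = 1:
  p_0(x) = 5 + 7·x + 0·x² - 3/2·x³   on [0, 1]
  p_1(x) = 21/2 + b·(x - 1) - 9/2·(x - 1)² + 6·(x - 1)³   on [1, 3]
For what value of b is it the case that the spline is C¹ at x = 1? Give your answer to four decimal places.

2.5000

p_0'(x) = 7 + 0·x - 9/2·x², so p_0'(1) = 5/2. On the right, p_1'(1) = b, so b = 5/2.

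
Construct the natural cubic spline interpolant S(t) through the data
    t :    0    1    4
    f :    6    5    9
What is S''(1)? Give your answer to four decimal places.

Let σ_i = S''(x_i). Step sizes h_i = 1, 3; slopes of the chords Δ_i = (y_(i+1) - y_i)/h_i = -1, 4/3.
  1·σ_0 + 8·σ_1 + 3·σ_2 = 6(Δ_1 - Δ_0) = 14
Natural end conditions: σ_0 = σ_2 = 0.
Hence σ_0 = 0, σ_1 = 7/4, σ_2 = 0.

1.7500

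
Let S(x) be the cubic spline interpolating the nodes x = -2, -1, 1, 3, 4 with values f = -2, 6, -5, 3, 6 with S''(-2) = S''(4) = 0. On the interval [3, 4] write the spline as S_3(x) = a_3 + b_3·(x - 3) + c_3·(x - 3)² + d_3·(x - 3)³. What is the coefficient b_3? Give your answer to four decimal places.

Put m_i = S'' at the i-th knot. Here h = (1, 2, 2, 1) and Δ = (8, -11/2, 4, 3), so the interior equations h_(i-1)·m_(i-1) + 2(h_(i-1)+h_i)·m_i + h_i·m_(i+1) = 6(Δ_i − Δ_(i-1)) read
  1·m_0 + 6·m_1 + 2·m_2 = 6(Δ_1 - Δ_0) = -81
  2·m_1 + 8·m_2 + 2·m_3 = 6(Δ_2 - Δ_1) = 57
  2·m_2 + 6·m_3 + 1·m_4 = 6(Δ_3 - Δ_2) = -6
Natural end conditions: m_0 = m_4 = 0.
Forward elimination and back-substitution give m_0 = 0, m_1 = -89/5, m_2 = 129/10, m_3 = -53/10, m_4 = 0.
On [3, 4], with S_3(x) = a_3 + b_3·(x - 3) + c_3·(x - 3)² + d_3·(x - 3)³: c_3 = m_3/2 = -53/20, d_3 = (m_4 - m_3)/(6h_3) = 53/60, b_3 = Δ_3 - h_3(2m_3 + m_4)/6 = 143/30.

4.7667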